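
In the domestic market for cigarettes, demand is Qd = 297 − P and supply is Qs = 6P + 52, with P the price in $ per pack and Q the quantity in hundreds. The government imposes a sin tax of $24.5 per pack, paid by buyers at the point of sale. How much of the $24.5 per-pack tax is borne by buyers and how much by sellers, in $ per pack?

Buyers bear $21 per pack; sellers bear $3.5 per pack.

Without the tax, 297 − P = 6P + 52 gives 7P = 245, so P* = $35 and Q* = 262.
With the tax collected from buyers, demand (in seller-price terms) shifts: Qd = 297 − (P + 24.5).
New equilibrium: buyers pay $56, sellers receive $31.5, Q = 241. (Wedge: Pb − Ps = 24.5.)
Burden on buyers: $21; on sellers: $3.5. (They sum to $24.5.)
The less price-elastic side of the market bears the larger share of a per-unit tax.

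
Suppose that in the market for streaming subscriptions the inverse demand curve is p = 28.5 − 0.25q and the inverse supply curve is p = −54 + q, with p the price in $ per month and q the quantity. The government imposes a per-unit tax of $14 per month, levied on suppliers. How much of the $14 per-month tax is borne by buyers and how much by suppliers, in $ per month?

Buyers bear $2.8 per month; suppliers bear $11.2 per month.

Rewrite in direct form: qd = 114 − 4p and qs = p + 54.
Without the tax, 114 − 4p = p + 54 gives 5p = 60, so p* = $12 and q* = 66.
With the tax collected from suppliers, supply shifts: qs = (p − 14) + 54.
New equilibrium: buyers pay $14.8, suppliers receive $0.8, q = 54.8. (Wedge: pb − ps = 14.)
Burden on buyers: $2.8; on suppliers: $11.2. (They sum to $14.)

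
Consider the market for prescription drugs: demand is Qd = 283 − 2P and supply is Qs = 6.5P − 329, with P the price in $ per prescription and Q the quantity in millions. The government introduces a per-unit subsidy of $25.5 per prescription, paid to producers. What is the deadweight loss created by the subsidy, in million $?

Without the subsidy, 283 − 2P = 6.5P − 329 gives 8.5P = 612, so P* = $72 and Q* = 139.
With a per-unit subsidy paid to producers, each receives P + 25.5 per unit sold, so supply becomes Qs = 6.5(P + 25.5) − 329.
Solving gives Q = 178 with buyers paying $52.5 and producers receiving $78 (the $25.5 wedge).
Quantity rises by |ΔQ| = |139 − 178| = 39.
DWL = ½ · t · |ΔQ| = ½ · 25.5 · 39 = $497.25.

Deadweight loss = $497.25 million.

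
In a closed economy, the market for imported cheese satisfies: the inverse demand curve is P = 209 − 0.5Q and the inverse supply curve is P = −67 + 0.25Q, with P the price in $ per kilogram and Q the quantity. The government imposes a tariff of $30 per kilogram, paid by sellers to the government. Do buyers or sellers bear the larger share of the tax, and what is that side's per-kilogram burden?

Buyers bear the larger share: $20 per kilogram.

Rewrite in direct form: Qd = 418 − 2P and Qs = 4P + 268.
Before the tax: set 418 − 2P = 4P + 268 → P* = $25, Q* = 368.
With the tax collected from sellers, supply shifts: Qs = 4(P − 30) + 268.
New equilibrium: buyers pay $45, sellers receive $15, Q = 328. (Wedge: Pb − Ps = 30.)
Per-kilogram burden: buyers $20, sellers $10.
Buyers take the larger share because demand is less price-elastic here (demand slope 2 vs supply slope 4).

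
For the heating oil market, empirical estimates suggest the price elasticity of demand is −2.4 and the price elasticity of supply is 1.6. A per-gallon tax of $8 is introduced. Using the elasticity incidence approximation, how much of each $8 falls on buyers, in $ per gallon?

Buyers bear ≈ $3.2 per gallon.

Incidence ratio: buyers' share ≈ εs / (εs + |εd|) = 1.6 / (1.6 + 2.4) = 0.4.
So buyers bear ≈ 0.4 × $8 = $3.2; producers bear $4.8.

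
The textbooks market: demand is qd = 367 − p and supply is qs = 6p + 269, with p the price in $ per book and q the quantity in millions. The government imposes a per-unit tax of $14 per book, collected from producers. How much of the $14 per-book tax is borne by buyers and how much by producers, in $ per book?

Buyers bear $12 per book; producers bear $2 per book.

Without the tax, 367 − p = 6p + 269 gives 7p = 98, so p* = $14 and q* = 353.
With the tax collected from producers, supply shifts: qs = 6(p − 14) + 269.
New equilibrium: buyers pay $26, producers receive $12, q = 341. (Wedge: pb − ps = 14.)
Burden on buyers: $12; on producers: $2. (They sum to $14.)
The less price-elastic side of the market bears the larger share of a per-unit tax.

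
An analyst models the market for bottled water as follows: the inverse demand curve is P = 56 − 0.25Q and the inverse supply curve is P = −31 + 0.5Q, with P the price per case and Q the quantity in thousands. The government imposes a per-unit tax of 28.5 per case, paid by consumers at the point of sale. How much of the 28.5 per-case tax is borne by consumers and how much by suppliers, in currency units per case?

Inverting to Q(P) form: Qd = 224 − 4P; Qs = 2P + 62.
Without the tax, 224 − 4P = 2P + 62 gives 6P = 162, so P* = 27 and Q* = 116.
With the tax collected from consumers, demand (in seller-price terms) shifts: Qd = 224 − 4(P + 28.5).
New equilibrium: consumers pay 36.5, suppliers receive 8, Q = 78. (Wedge: Pb − Ps = 28.5.)
Burden on consumers: 9.5; on suppliers: 19. (They sum to 28.5.)

Consumers bear 9.5 per case; suppliers bear 19 per case.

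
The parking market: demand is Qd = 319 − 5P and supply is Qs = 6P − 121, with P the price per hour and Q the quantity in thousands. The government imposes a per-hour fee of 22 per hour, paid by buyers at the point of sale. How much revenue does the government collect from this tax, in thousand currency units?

Before the tax: set 319 − 5P = 6P − 121 → P* = 40, Q* = 119.
With the tax collected from buyers, demand (in seller-price terms) shifts: Qd = 319 − 5(P + 22).
New equilibrium: buyers pay 52, suppliers receive 30, Q = 59. (Wedge: Pb − Ps = 22.)
Revenue = t · Q = 22 · 59 = 1298.

Tax revenue = 1298 thousand.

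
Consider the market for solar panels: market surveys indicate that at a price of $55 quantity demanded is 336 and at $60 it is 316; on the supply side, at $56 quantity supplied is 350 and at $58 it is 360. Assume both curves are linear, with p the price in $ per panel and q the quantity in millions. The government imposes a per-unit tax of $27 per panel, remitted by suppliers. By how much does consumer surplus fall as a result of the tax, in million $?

Consumer surplus falls by $4650 million.

Demand slope: (316 − 336)/(60 − 55) = -4, so qd = 556 − 4p.
Supply slope: (360 − 350)/(58 − 56) = 5, so qs = 5p + 70.
Without the tax, 556 − 4p = 5p + 70 gives 9p = 486, so p* = $54 and q* = 340.
With the tax collected from suppliers, supply shifts: qs = 5(p − 27) + 70.
Solving gives q = 280 with consumers paying $69 and suppliers receiving $42 (the $27 wedge).
ΔCS is the trapezoid between Q = 280 and Q = 340 of height $15: ½ · (340 + 280) · 15 = $4650.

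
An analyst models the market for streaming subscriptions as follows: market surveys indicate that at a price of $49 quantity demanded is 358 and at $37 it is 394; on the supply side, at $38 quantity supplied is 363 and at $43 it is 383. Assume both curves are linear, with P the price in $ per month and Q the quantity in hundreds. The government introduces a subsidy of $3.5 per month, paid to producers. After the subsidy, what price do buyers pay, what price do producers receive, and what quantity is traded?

Buyers pay $40; producers receive $43.5; quantity = 385.

Demand slope: (394 − 358)/(37 − 49) = -3, so Qd = 505 − 3P.
Supply slope: (383 − 363)/(43 − 38) = 4, so Qs = 4P + 211.
Without the subsidy, 505 − 3P = 4P + 211 gives 7P = 294, so P* = $42 and Q* = 379.
With a per-unit subsidy paid to producers, each receives P + 3.5 per unit sold, so supply becomes Qs = 4(P + 3.5) + 211.
Solving gives Q = 385 with buyers paying $40 and producers receiving $43.5 (the $3.5 wedge).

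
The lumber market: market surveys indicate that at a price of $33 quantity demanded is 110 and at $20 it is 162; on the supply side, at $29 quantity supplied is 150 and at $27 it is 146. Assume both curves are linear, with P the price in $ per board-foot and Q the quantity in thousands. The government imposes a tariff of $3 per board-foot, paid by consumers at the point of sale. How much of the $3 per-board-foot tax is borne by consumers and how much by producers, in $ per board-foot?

Demand slope: (162 − 110)/(20 − 33) = -4, so Qd = 242 − 4P.
Supply slope: (146 − 150)/(27 − 29) = 2, so Qs = 2P + 92.
Without the tax, 242 − 4P = 2P + 92 gives 6P = 150, so P* = $25 and Q* = 142.
With the tax collected from consumers, demand (in seller-price terms) shifts: Qd = 242 − 4(P + 3).
New equilibrium: consumers pay $26, producers receive $23, Q = 138. (Wedge: Pb − Ps = 3.)
Burden on consumers: $1; on producers: $2. (They sum to $3.)
The less price-elastic side of the market bears the larger share of a per-unit tax.

Consumers bear $1 per board-foot; producers bear $2 per board-foot.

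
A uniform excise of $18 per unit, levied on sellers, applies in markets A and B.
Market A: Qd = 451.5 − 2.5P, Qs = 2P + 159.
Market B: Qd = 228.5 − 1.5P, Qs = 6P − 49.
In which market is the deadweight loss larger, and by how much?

Market A: pre-tax P* = $65, Q* = 289; post-tax Q = 269; deadweight loss = $180.
Market B: pre-tax P* = $37, Q* = 173; post-tax Q = 151.4; deadweight loss = $194.4.
Difference: $180 vs $194.4 → market B is larger by $14.4.

Market B, by $14.4.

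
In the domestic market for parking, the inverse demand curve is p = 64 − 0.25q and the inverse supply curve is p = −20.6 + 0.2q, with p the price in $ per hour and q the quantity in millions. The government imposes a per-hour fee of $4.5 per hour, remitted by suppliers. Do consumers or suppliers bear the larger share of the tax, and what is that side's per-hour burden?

Rewrite in direct form: qd = 256 − 4p and qs = 5p + 103.
Before the tax: set 256 − 4p = 5p + 103 → p* = $17, q* = 188.
With the tax collected from suppliers, supply shifts: qs = 5(p − 4.5) + 103.
New equilibrium: consumers pay $19.5, suppliers receive $15, q = 178. (Wedge: pb − ps = 4.5.)
Per-hour burden: consumers $2.5, suppliers $2.
Consumers take the larger share because demand is less price-elastic here (demand slope 4 vs supply slope 5).

Consumers bear the larger share: $2.5 per hour.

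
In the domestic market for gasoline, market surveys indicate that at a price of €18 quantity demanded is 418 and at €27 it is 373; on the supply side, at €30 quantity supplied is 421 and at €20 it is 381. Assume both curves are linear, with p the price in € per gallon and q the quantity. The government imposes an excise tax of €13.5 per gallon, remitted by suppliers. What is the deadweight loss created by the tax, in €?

Deadweight loss = €202.5.

Demand slope: (373 − 418)/(27 − 18) = -5, so qd = 508 − 5p.
Supply slope: (381 − 421)/(20 − 30) = 4, so qs = 4p + 301.
Before the tax: set 508 − 5p = 4p + 301 → p* = €23, q* = 393.
With the tax collected from suppliers, supply shifts: qs = 4(p − 13.5) + 301.
New equilibrium: consumers pay €29, suppliers receive €15.5, q = 363. (Wedge: pb − ps = 13.5.)
Quantity falls by |ΔQ| = |393 − 363| = 30.
DWL = ½ · t · |ΔQ| = ½ · 13.5 · 30 = €202.5.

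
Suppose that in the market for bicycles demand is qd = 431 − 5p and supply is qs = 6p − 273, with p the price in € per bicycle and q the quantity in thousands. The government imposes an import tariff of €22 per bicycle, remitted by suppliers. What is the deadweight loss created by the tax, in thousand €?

Deadweight loss = €660 thousand.

Without the tax, 431 − 5p = 6p − 273 gives 11p = 704, so p* = €64 and q* = 111.
With the tax collected from suppliers, supply shifts: qs = 6(p − 22) − 273.
New equilibrium: consumers pay €76, suppliers receive €54, q = 51. (Wedge: pb − ps = 22.)
Quantity falls by |ΔQ| = |111 − 51| = 60.
DWL = ½ · t · |ΔQ| = ½ · 22 · 60 = €660.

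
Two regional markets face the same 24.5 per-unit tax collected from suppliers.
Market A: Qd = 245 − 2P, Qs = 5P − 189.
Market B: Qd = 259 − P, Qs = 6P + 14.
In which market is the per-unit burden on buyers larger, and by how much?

Market B, by 3.5.

Market A: pre-tax P* = 62, Q* = 121; post-tax Q = 86; per-unit burden on buyers = 17.5.
Market B: pre-tax P* = 35, Q* = 224; post-tax Q = 203; per-unit burden on buyers = 21.
Difference: 17.5 vs 21 → market B is larger by 3.5.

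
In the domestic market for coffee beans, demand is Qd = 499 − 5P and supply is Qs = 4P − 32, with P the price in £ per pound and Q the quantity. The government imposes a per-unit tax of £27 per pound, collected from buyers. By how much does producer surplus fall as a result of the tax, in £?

Before the tax: set 499 − 5P = 4P − 32 → P* = £59, Q* = 204.
With the tax collected from buyers, demand (in seller-price terms) shifts: Qd = 499 − 5(P + 27).
Solving gives Q = 144 with buyers paying £71 and producers receiving £44 (the £27 wedge).
ΔPS is the trapezoid between Q = 144 and Q = 204 of height £15: ½ · (204 + 144) · 15 = £2610.

Producer surplus falls by £2610.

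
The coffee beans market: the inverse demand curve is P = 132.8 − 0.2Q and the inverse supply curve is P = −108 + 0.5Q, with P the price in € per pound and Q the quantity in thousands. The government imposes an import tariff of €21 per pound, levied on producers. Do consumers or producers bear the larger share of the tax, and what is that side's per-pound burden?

Rewrite in direct form: Qd = 664 − 5P and Qs = 2P + 216.
Without the tax, 664 − 5P = 2P + 216 gives 7P = 448, so P* = €64 and Q* = 344.
With the tax collected from producers, supply shifts: Qs = 2(P − 21) + 216.
Solving gives Q = 314 with consumers paying €70 and producers receiving €49 (the €21 wedge).
Per-pound burden: consumers €6, producers €15.
Producers take the larger share because supply is less price-elastic here (demand slope 5 vs supply slope 2).

Producers bear the larger share: €15 per pound.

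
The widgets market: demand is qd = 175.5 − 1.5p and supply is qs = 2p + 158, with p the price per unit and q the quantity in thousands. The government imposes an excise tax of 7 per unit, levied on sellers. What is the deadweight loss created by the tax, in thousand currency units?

Before the tax: set 175.5 − 1.5p = 2p + 158 → p* = 5, q* = 168.
With the tax collected from sellers, supply shifts: qs = 2(p − 7) + 158.
Solving gives q = 162 with buyers paying 9 and sellers receiving 2 (the 7 wedge).
Quantity falls by |ΔQ| = |168 − 162| = 6.
DWL = ½ · t · |ΔQ| = ½ · 7 · 6 = 21.

Deadweight loss = 21 thousand.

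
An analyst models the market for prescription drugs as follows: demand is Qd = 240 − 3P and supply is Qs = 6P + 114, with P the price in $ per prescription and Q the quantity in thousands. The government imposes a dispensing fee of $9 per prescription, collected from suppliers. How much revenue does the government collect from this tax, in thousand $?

Before the tax: set 240 − 3P = 6P + 114 → P* = $14, Q* = 198.
With the tax collected from suppliers, supply shifts: Qs = 6(P − 9) + 114.
Solving gives Q = 180 with consumers paying $20 and suppliers receiving $11 (the $9 wedge).
Revenue = t · Q = 9 · 180 = $1620.

Tax revenue = $1620 thousand.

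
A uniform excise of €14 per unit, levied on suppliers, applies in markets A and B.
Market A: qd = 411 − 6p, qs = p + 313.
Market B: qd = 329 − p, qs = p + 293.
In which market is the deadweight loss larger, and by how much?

Market A: pre-tax p* = €14, q* = 327; post-tax q = 315; deadweight loss = €84.
Market B: pre-tax p* = €18, q* = 311; post-tax q = 304; deadweight loss = €49.
Difference: €84 vs €49 → market A is larger by €35.

Market A, by €35.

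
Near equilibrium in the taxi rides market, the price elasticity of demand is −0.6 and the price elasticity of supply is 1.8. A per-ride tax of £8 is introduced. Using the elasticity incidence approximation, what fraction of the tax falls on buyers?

Incidence ratio: buyers' share ≈ εs / (εs + |εd|) = 1.8 / (1.8 + 0.6) = 0.75.
Supply is the more elastic side, so buyers bear the larger share.

Buyers' share ≈ 0.75.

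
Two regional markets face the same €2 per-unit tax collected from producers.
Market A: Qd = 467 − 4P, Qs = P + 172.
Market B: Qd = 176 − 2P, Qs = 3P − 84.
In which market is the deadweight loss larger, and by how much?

Market A: pre-tax P* = €59, Q* = 231; post-tax Q = 229.4; deadweight loss = €1.6.
Market B: pre-tax P* = €52, Q* = 72; post-tax Q = 69.6; deadweight loss = €2.4.
Difference: €1.6 vs €2.4 → market B is larger by €0.8.

Market B, by €0.8.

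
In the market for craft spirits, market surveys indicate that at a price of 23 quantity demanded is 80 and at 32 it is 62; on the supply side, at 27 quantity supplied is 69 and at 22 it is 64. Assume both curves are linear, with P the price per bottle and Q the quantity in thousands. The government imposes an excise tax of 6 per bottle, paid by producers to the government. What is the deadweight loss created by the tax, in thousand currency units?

Demand slope: (62 − 80)/(32 − 23) = -2, so Qd = 126 − 2P.
Supply slope: (64 − 69)/(22 − 27) = 1, so Qs = P + 42.
Before the tax: set 126 − 2P = P + 42 → P* = 28, Q* = 70.
With the tax collected from producers, supply shifts: Qs = (P − 6) + 42.
Solving gives Q = 66 with buyers paying 30 and producers receiving 24 (the 6 wedge).
Quantity falls by |ΔQ| = |70 − 66| = 4.
DWL = ½ · t · |ΔQ| = ½ · 6 · 4 = 12.

Deadweight loss = 12 thousand.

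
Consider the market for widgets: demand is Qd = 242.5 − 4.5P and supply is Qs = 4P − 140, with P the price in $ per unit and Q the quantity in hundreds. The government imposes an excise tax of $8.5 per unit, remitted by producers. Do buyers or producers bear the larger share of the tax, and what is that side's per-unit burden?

Producers bear the larger share: $4.5 per unit.

Without the tax, 242.5 − 4.5P = 4P − 140 gives 8.5P = 382.5, so P* = $45 and Q* = 40.
With the tax collected from producers, supply shifts: Qs = 4(P − 8.5) − 140.
New equilibrium: buyers pay $49, producers receive $40.5, Q = 22. (Wedge: Pb − Ps = 8.5.)
Per-unit burden: buyers $4, producers $4.5.
Producers take the larger share because supply is less price-elastic here (demand slope 4.5 vs supply slope 4).
The less price-elastic side of the market bears the larger share of a per-unit tax.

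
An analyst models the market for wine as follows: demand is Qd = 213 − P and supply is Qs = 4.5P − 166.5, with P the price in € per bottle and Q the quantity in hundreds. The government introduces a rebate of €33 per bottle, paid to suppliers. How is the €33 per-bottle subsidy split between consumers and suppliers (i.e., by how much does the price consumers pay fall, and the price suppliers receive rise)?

Before the subsidy: set 213 − P = 4.5P − 166.5 → P* = €69, Q* = 144.
With a per-unit subsidy paid to suppliers, each receives P + 33 per unit sold, so supply becomes Qs = 4.5(P + 33) − 166.5.
New equilibrium: consumers pay €42, suppliers receive €75, Q = 171. (Wedge: Pb − Ps = −33.)
Gain to consumers: €27; to suppliers: €6. (They sum to €33.)

Consumers gain €27 per bottle; suppliers gain €6 per bottle.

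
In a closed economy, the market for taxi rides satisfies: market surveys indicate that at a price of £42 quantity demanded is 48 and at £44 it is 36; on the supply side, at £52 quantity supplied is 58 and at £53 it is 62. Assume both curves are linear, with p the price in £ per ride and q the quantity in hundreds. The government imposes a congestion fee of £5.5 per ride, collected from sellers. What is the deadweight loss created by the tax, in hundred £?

Demand slope: (36 − 48)/(44 − 42) = -6, so qd = 300 − 6p.
Supply slope: (62 − 58)/(53 − 52) = 4, so qs = 4p − 150.
Without the tax, 300 − 6p = 4p − 150 gives 10p = 450, so p* = £45 and q* = 30.
With the tax collected from sellers, supply shifts: qs = 4(p − 5.5) − 150.
Solving gives q = 16.8 with consumers paying £47.2 and sellers receiving £41.7 (the £5.5 wedge).
Quantity falls by |ΔQ| = |30 − 16.8| = 13.2.
DWL = ½ · t · |ΔQ| = ½ · 5.5 · 13.2 = £36.3.

Deadweight loss = £36.3 hundred.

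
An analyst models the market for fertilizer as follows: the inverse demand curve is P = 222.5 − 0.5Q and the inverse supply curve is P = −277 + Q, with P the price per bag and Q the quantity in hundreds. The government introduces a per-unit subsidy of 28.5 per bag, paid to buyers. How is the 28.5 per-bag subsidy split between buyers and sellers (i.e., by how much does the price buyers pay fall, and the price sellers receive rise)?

Buyers gain 9.5 per bag; sellers gain 19 per bag.

Rewrite in direct form: Qd = 445 − 2P and Qs = P + 277.
Without the subsidy, 445 − 2P = P + 277 gives 3P = 168, so P* = 56 and Q* = 333.
With a per-unit subsidy paid to buyers, each effectively pays P − 28.5, so demand becomes Qd = 445 − 2(P − 28.5).
New equilibrium: buyers pay 46.5, sellers receive 75, Q = 352. (Wedge: Pb − Ps = −28.5.)
Gain to buyers: 9.5; to sellers: 19. (They sum to 28.5.)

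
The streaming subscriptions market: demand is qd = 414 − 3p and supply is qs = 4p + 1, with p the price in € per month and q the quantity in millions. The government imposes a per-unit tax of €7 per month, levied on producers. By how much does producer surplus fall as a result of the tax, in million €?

Without the tax, 414 − 3p = 4p + 1 gives 7p = 413, so p* = €59 and q* = 237.
With the tax collected from producers, supply shifts: qs = 4(p − 7) + 1.
Solving gives q = 225 with buyers paying €63 and producers receiving €56 (the €7 wedge).
ΔPS is the trapezoid between Q = 225 and Q = 237 of height €3: ½ · (237 + 225) · 3 = €693.

Producer surplus falls by €693 million.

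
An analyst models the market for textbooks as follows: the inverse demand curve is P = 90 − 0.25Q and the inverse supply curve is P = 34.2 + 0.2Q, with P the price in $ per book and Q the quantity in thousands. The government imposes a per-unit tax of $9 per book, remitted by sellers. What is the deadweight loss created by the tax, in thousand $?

Deadweight loss = $90 thousand.

Rewrite in direct form: Qd = 360 − 4P and Qs = 5P − 171.
Without the tax, 360 − 4P = 5P − 171 gives 9P = 531, so P* = $59 and Q* = 124.
With the tax collected from sellers, supply shifts: Qs = 5(P − 9) − 171.
Solving gives Q = 104 with buyers paying $64 and sellers receiving $55 (the $9 wedge).
Quantity falls by |ΔQ| = |124 − 104| = 20.
DWL = ½ · t · |ΔQ| = ½ · 9 · 20 = $90.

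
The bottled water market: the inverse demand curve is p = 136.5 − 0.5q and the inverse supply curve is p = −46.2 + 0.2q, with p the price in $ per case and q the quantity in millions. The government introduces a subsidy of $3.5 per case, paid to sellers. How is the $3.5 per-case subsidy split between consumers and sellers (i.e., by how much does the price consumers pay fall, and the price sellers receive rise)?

Consumers gain $2.5 per case; sellers gain $1 per case.

Inverting to q(p) form: qd = 273 − 2p; qs = 5p + 231.
Before the subsidy: set 273 − 2p = 5p + 231 → p* = $6, q* = 261.
With a per-unit subsidy paid to sellers, each receives p + 3.5 per unit sold, so supply becomes qs = 5(p + 3.5) + 231.
New equilibrium: consumers pay $3.5, sellers receive $7, q = 266. (Wedge: pb − ps = −3.5.)
Gain to consumers: $2.5; to sellers: $1. (They sum to $3.5.)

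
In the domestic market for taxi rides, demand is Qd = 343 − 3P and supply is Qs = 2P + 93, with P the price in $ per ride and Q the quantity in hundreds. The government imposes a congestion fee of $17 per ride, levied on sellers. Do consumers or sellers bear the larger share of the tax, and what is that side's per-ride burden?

Sellers bear the larger share: $10.2 per ride.

Without the tax, 343 − 3P = 2P + 93 gives 5P = 250, so P* = $50 and Q* = 193.
With the tax collected from sellers, supply shifts: Qs = 2(P − 17) + 93.
New equilibrium: consumers pay $56.8, sellers receive $39.8, Q = 172.6. (Wedge: Pb − Ps = 17.)
Per-ride burden: consumers $6.8, sellers $10.2.
Sellers take the larger share because supply is less price-elastic here (demand slope 3 vs supply slope 2).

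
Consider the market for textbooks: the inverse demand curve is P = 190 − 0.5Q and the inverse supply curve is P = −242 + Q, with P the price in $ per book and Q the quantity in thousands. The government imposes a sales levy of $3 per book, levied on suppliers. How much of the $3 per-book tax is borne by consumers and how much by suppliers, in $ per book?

Rewrite in direct form: Qd = 380 − 2P and Qs = P + 242.
Without the tax, 380 − 2P = P + 242 gives 3P = 138, so P* = $46 and Q* = 288.
With the tax collected from suppliers, supply shifts: Qs = (P − 3) + 242.
Solving gives Q = 286 with consumers paying $47 and suppliers receiving $44 (the $3 wedge).
Burden on consumers: $1; on suppliers: $2. (They sum to $3.)
The less price-elastic side of the market bears the larger share of a per-unit tax.

Consumers bear $1 per book; suppliers bear $2 per book.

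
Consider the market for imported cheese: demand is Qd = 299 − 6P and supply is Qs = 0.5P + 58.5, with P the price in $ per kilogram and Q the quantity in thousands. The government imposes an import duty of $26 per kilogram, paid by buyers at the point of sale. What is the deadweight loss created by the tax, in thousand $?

Deadweight loss = $156 thousand.

Without the tax, 299 − 6P = 0.5P + 58.5 gives 6.5P = 240.5, so P* = $37 and Q* = 77.
With the tax collected from buyers, demand (in seller-price terms) shifts: Qd = 299 − 6(P + 26).
Solving gives Q = 65 with buyers paying $39 and sellers receiving $13 (the $26 wedge).
Quantity falls by |ΔQ| = |77 − 65| = 12.
DWL = ½ · t · |ΔQ| = ½ · 26 · 12 = $156.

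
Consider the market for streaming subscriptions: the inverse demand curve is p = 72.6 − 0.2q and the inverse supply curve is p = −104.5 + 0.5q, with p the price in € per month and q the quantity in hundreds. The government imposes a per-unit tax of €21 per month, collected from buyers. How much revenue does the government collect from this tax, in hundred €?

Tax revenue = €4683 hundred.

Rewrite in direct form: qd = 363 − 5p and qs = 2p + 209.
Before the tax: set 363 − 5p = 2p + 209 → p* = €22, q* = 253.
With the tax collected from buyers, demand (in seller-price terms) shifts: qd = 363 − 5(p + 21).
Solving gives q = 223 with buyers paying €28 and suppliers receiving €7 (the €21 wedge).
Revenue = t · Q = 21 · 223 = €4683.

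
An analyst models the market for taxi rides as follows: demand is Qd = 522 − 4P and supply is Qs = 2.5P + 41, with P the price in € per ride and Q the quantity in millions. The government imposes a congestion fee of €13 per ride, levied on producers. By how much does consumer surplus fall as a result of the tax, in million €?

Consumer surplus falls by €1080 million.

Before the tax: set 522 − 4P = 2.5P + 41 → P* = €74, Q* = 226.
With the tax collected from producers, supply shifts: Qs = 2.5(P − 13) + 41.
Solving gives Q = 206 with consumers paying €79 and producers receiving €66 (the €13 wedge).
ΔCS is the trapezoid between Q = 206 and Q = 226 of height €5: ½ · (226 + 206) · 5 = €1080.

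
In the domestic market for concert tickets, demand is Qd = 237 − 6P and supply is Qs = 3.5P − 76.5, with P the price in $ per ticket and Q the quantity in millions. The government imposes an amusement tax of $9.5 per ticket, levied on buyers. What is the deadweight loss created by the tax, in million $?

Deadweight loss = $99.75 million.

Before the tax: set 237 − 6P = 3.5P − 76.5 → P* = $33, Q* = 39.
With the tax collected from buyers, demand (in seller-price terms) shifts: Qd = 237 − 6(P + 9.5).
Solving gives Q = 18 with buyers paying $36.5 and suppliers receiving $27 (the $9.5 wedge).
Quantity falls by |ΔQ| = |39 − 18| = 21.
DWL = ½ · t · |ΔQ| = ½ · 9.5 · 21 = $99.75.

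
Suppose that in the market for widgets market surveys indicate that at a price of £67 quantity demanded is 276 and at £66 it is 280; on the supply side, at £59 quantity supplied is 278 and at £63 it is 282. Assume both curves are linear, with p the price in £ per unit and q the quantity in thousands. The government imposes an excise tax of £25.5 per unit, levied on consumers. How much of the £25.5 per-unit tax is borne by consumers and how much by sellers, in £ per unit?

Demand slope: (280 − 276)/(66 − 67) = -4, so qd = 544 − 4p.
Supply slope: (282 − 278)/(63 − 59) = 1, so qs = p + 219.
Without the tax, 544 − 4p = p + 219 gives 5p = 325, so p* = £65 and q* = 284.
With the tax collected from consumers, demand (in seller-price terms) shifts: qd = 544 − 4(p + 25.5).
New equilibrium: consumers pay £70.1, sellers receive £44.6, q = 263.6. (Wedge: pb − ps = 25.5.)
Burden on consumers: £5.1; on sellers: £20.4. (They sum to £25.5.)
The less price-elastic side of the market bears the larger share of a per-unit tax.

Consumers bear £5.1 per unit; sellers bear £20.4 per unit.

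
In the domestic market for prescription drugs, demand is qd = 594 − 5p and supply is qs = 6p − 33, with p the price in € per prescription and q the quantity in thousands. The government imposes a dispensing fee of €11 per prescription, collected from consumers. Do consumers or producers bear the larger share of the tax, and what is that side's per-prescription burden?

Consumers bear the larger share: €6 per prescription.

Before the tax: set 594 − 5p = 6p − 33 → p* = €57, q* = 309.
With the tax collected from consumers, demand (in seller-price terms) shifts: qd = 594 − 5(p + 11).
Solving gives q = 279 with consumers paying €63 and producers receiving €52 (the €11 wedge).
Per-prescription burden: consumers €6, producers €5.
Consumers take the larger share because demand is less price-elastic here (demand slope 5 vs supply slope 6).
The less price-elastic side of the market bears the larger share of a per-unit tax.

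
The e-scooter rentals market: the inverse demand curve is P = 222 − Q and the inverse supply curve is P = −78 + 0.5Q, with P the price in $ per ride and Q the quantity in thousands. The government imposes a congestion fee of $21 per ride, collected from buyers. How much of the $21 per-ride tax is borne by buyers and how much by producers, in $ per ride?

Buyers bear $14 per ride; producers bear $7 per ride.

Rewrite in direct form: Qd = 222 − P and Qs = 2P + 156.
Without the tax, 222 − P = 2P + 156 gives 3P = 66, so P* = $22 and Q* = 200.
With the tax collected from buyers, demand (in seller-price terms) shifts: Qd = 222 − (P + 21).
New equilibrium: buyers pay $36, producers receive $15, Q = 186. (Wedge: Pb − Ps = 21.)
Burden on buyers: $14; on producers: $7. (They sum to $21.)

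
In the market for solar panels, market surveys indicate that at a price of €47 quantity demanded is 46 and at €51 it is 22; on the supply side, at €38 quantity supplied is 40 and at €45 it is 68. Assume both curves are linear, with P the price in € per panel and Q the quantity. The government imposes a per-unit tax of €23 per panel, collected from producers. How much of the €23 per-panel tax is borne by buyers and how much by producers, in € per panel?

Buyers bear €9.2 per panel; producers bear €13.8 per panel.

Demand slope: (22 − 46)/(51 − 47) = -6, so Qd = 328 − 6P.
Supply slope: (68 − 40)/(45 − 38) = 4, so Qs = 4P − 112.
Before the tax: set 328 − 6P = 4P − 112 → P* = €44, Q* = 64.
With the tax collected from producers, supply shifts: Qs = 4(P − 23) − 112.
Solving gives Q = 8.8 with buyers paying €53.2 and producers receiving €30.2 (the €23 wedge).
Burden on buyers: €9.2; on producers: €13.8. (They sum to €23.)
The less price-elastic side of the market bears the larger share of a per-unit tax.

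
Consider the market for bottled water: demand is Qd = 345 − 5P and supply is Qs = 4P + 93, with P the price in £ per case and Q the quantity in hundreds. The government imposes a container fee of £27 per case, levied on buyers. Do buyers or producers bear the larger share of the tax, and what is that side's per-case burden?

Producers bear the larger share: £15 per case.

Without the tax, 345 − 5P = 4P + 93 gives 9P = 252, so P* = £28 and Q* = 205.
With the tax collected from buyers, demand (in seller-price terms) shifts: Qd = 345 − 5(P + 27).
Solving gives Q = 145 with buyers paying £40 and producers receiving £13 (the £27 wedge).
Per-case burden: buyers £12, producers £15.
Producers take the larger share because supply is less price-elastic here (demand slope 5 vs supply slope 4).
The less price-elastic side of the market bears the larger share of a per-unit tax.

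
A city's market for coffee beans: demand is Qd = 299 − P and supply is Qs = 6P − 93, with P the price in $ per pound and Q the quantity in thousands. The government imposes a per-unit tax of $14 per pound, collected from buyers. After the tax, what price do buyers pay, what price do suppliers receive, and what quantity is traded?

Buyers pay $68; suppliers receive $54; quantity = 231.

Without the tax, 299 − P = 6P − 93 gives 7P = 392, so P* = $56 and Q* = 243.
With the tax collected from buyers, demand (in seller-price terms) shifts: Qd = 299 − (P + 14).
New equilibrium: buyers pay $68, suppliers receive $54, Q = 231. (Wedge: Pb − Ps = 14.)
The less price-elastic side of the market bears the larger share of a per-unit tax.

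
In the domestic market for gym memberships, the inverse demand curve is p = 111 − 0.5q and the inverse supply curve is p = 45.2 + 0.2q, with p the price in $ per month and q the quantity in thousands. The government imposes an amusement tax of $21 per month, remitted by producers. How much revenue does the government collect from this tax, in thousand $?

Rewrite in direct form: qd = 222 − 2p and qs = 5p − 226.
Without the tax, 222 − 2p = 5p − 226 gives 7p = 448, so p* = $64 and q* = 94.
With the tax collected from producers, supply shifts: qs = 5(p − 21) − 226.
New equilibrium: buyers pay $79, producers receive $58, q = 64. (Wedge: pb − ps = 21.)
Revenue = t · Q = 21 · 64 = $1344.

Tax revenue = $1344 thousand.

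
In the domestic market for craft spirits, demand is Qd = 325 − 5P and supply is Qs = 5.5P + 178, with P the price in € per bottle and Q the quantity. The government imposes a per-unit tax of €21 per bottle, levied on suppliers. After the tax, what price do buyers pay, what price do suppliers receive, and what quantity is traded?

Buyers pay €25; suppliers receive €4; quantity = 200.

Before the tax: set 325 − 5P = 5.5P + 178 → P* = €14, Q* = 255.
With the tax collected from suppliers, supply shifts: Qs = 5.5(P − 21) + 178.
Solving gives Q = 200 with buyers paying €25 and suppliers receiving €4 (the €21 wedge).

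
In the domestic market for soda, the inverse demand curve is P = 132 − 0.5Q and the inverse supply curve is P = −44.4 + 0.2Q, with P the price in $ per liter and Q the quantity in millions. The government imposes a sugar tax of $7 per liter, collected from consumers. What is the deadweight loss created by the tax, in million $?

Rewrite in direct form: Qd = 264 − 2P and Qs = 5P + 222.
Without the tax, 264 − 2P = 5P + 222 gives 7P = 42, so P* = $6 and Q* = 252.
With the tax collected from consumers, demand (in seller-price terms) shifts: Qd = 264 − 2(P + 7).
New equilibrium: consumers pay $11, suppliers receive $4, Q = 242. (Wedge: Pb − Ps = 7.)
Quantity falls by |ΔQ| = |252 − 242| = 10.
DWL = ½ · t · |ΔQ| = ½ · 7 · 10 = $35.

Deadweight loss = $35 million.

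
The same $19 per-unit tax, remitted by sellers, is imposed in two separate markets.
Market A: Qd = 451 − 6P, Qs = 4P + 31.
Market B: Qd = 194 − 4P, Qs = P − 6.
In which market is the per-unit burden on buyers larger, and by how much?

Market A, by $3.8.

Market A: pre-tax P* = $42, Q* = 199; post-tax Q = 153.4; per-unit burden on buyers = $7.6.
Market B: pre-tax P* = $40, Q* = 34; post-tax Q = 18.8; per-unit burden on buyers = $3.8.
Difference: $7.6 vs $3.8 → market A is larger by $3.8.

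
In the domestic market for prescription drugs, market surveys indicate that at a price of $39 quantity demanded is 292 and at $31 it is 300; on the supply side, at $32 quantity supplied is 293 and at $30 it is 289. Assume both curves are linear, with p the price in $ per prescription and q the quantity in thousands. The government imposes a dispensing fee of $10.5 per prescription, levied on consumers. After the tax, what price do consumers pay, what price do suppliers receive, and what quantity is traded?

Demand slope: (300 − 292)/(31 − 39) = -1, so qd = 331 − p.
Supply slope: (289 − 293)/(30 − 32) = 2, so qs = 2p + 229.
Without the tax, 331 − p = 2p + 229 gives 3p = 102, so p* = $34 and q* = 297.
With the tax collected from consumers, demand (in seller-price terms) shifts: qd = 331 − (p + 10.5).
New equilibrium: consumers pay $41, suppliers receive $30.5, q = 290. (Wedge: pb − ps = 10.5.)
The less price-elastic side of the market bears the larger share of a per-unit tax.

Consumers pay $41; suppliers receive $30.5; quantity = 290.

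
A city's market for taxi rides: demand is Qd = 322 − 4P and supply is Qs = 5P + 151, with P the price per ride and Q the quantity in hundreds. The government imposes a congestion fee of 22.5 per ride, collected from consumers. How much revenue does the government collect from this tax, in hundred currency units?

Tax revenue = 4410 hundred.

Without the tax, 322 − 4P = 5P + 151 gives 9P = 171, so P* = 19 and Q* = 246.
With the tax collected from consumers, demand (in seller-price terms) shifts: Qd = 322 − 4(P + 22.5).
New equilibrium: consumers pay 31.5, sellers receive 9, Q = 196. (Wedge: Pb − Ps = 22.5.)
Revenue = t · Q = 22.5 · 196 = 4410.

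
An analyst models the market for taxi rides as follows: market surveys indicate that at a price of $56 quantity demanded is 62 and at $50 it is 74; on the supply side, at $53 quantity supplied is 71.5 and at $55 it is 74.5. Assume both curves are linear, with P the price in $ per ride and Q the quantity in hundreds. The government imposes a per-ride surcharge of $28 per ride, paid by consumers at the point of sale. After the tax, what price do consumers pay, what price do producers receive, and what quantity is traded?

Demand slope: (74 − 62)/(50 − 56) = -2, so Qd = 174 − 2P.
Supply slope: (74.5 − 71.5)/(55 − 53) = 1.5, so Qs = 1.5P − 8.
Before the tax: set 174 − 2P = 1.5P − 8 → P* = $52, Q* = 70.
With the tax collected from consumers, demand (in seller-price terms) shifts: Qd = 174 − 2(P + 28).
Solving gives Q = 46 with consumers paying $64 and producers receiving $36 (the $28 wedge).

Consumers pay $64; producers receive $36; quantity = 46.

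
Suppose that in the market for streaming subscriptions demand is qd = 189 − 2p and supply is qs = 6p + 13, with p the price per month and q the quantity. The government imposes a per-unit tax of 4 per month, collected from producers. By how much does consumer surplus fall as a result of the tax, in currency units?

Consumer surplus falls by 426.

Before the tax: set 189 − 2p = 6p + 13 → p* = 22, q* = 145.
With the tax collected from producers, supply shifts: qs = 6(p − 4) + 13.
Solving gives q = 139 with consumers paying 25 and producers receiving 21 (the 4 wedge).
ΔCS is the trapezoid between Q = 139 and Q = 145 of height 3: ½ · (145 + 139) · 3 = 426.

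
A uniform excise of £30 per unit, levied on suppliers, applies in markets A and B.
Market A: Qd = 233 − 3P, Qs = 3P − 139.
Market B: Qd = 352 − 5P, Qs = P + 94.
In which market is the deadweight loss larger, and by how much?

Market A: pre-tax P* = £62, Q* = 47; post-tax Q = 2; deadweight loss = £675.
Market B: pre-tax P* = £43, Q* = 137; post-tax Q = 112; deadweight loss = £375.
Difference: £675 vs £375 → market A is larger by £300.

Market A, by £300.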